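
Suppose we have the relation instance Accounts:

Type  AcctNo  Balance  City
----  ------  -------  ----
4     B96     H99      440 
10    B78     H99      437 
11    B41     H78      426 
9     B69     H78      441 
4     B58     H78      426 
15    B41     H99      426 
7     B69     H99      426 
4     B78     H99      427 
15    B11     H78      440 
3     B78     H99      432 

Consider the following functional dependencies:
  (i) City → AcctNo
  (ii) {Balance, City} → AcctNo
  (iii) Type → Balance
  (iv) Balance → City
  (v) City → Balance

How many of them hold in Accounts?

0

(i) City → AcctNo: City=440: 2 rows → AcctNo takes values {B96, B11} — violation; City=426: 4 rows → AcctNo takes values {B41, B58, B69} — violation — fails.
(ii) {Balance, City} → AcctNo: (Balance=H78, City=426): 2 rows → AcctNo takes values {B41, B58} — violation; (Balance=H99, City=426): 2 rows → AcctNo takes values {B41, B69} — violation — fails.
(iii) Type → Balance: Type=4: 3 rows → Balance takes values {H99, H78} — violation; Type=15: 2 rows → Balance takes values {H99, H78} — violation — fails.
(iv) Balance → City: Balance=H99: 6 rows → City takes values {440, 437, 426, 427, 432} — violation; Balance=H78: 4 rows → City takes values {426, 441, 440} — violation — fails.
(v) City → Balance: City=440: 2 rows → Balance takes values {H99, H78} — violation; City=426: 4 rows → Balance takes values {H78, H99} — violation — fails.
None of the 5 dependencies hold.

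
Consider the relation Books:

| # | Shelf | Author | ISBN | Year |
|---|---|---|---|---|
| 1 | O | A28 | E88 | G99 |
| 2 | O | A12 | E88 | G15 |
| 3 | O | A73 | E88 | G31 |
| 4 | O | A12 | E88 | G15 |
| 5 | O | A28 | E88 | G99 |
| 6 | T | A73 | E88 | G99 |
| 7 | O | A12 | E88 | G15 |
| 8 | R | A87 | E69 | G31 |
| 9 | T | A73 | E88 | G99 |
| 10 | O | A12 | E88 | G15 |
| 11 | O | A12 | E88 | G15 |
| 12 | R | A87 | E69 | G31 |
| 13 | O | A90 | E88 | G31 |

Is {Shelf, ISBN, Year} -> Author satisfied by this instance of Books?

No

(Shelf=O, ISBN=E88, Year=G99): rows 1, 5 → Author = A28, A28 ✓
(Shelf=O, ISBN=E88, Year=G15): rows 2, 4, 7, 10, 11 → Author = A12, A12, A12, A12, A12 ✓
(Shelf=O, ISBN=E88, Year=G31): rows 3, 13 → Author takes values {A73, A90} — violation
(Shelf=T, ISBN=E88, Year=G99): rows 6, 9 → Author = A73, A73 ✓
(Shelf=R, ISBN=E69, Year=G31): rows 8, 12 → Author = A87, A87 ✓
Two rows agree on {Shelf, ISBN, Year} but differ on Author, so {Shelf, ISBN, Year} -> Author does not hold.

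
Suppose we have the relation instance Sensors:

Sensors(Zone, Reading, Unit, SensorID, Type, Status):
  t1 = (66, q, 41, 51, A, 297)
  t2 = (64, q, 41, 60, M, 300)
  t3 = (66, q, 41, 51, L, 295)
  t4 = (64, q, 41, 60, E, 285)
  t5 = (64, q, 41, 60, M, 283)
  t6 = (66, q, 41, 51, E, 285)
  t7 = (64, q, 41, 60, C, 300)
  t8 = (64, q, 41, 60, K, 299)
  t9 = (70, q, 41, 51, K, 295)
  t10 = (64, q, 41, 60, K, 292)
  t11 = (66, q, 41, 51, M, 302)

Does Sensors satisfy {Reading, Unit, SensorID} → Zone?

(Reading=q, Unit=41, SensorID=51): rows 1, 3, 6, 9, 11 → Zone takes values {66, 70} — violation
(Reading=q, Unit=41, SensorID=60): rows 2, 4, 5, 7, 8, 10 → Zone = 64, 64, 64, 64, 64, 64 ✓
Two rows agree on {Reading, Unit, SensorID} but differ on Zone, so {Reading, Unit, SensorID} → Zone does not hold.

No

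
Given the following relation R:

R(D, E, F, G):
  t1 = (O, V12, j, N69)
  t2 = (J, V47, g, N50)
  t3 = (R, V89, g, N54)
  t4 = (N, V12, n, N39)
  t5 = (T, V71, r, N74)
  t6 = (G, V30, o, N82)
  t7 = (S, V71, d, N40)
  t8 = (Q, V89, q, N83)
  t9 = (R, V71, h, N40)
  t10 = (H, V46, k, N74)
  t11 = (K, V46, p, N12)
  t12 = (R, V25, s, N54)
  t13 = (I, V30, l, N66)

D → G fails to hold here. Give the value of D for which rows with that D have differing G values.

D=O: row 1 → G = N69 ✓
D=J: row 2 → G = N50 ✓
D=R: rows 3, 9, 12 → G takes values {N54, N40} — violation
D=N: row 4 → G = N39 ✓
D=T: row 5 → G = N74 ✓
D=G: row 6 → G = N82 ✓
D=S: row 7 → G = N40 ✓
D=Q: row 8 → G = N83 ✓
D=H: row 10 → G = N74 ✓
D=K: row 11 → G = N12 ✓
D=I: row 13 → G = N66 ✓
The only D value with inconsistent G is D=R.

R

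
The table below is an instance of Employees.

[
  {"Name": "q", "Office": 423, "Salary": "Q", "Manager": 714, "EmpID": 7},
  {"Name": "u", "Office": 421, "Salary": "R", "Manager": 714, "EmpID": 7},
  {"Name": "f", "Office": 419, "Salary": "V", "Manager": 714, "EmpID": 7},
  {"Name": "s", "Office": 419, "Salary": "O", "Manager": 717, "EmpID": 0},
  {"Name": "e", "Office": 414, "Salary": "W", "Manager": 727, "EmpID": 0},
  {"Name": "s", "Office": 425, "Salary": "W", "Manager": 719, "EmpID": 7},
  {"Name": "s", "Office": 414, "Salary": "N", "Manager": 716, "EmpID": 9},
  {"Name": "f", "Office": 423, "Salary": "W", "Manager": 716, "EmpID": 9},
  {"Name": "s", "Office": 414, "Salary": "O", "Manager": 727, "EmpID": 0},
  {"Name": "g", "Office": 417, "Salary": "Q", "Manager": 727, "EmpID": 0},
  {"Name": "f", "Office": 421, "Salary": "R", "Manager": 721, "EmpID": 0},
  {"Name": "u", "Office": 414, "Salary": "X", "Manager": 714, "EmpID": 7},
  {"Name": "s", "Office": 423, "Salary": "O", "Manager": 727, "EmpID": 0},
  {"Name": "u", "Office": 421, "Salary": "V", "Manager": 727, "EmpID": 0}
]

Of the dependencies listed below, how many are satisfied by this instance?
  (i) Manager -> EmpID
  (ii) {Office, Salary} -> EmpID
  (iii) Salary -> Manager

(i) Manager -> EmpID: every LHS value maps to a single RHS value — holds.
(ii) {Office, Salary} -> EmpID: (Office=421, Salary=R): 2 rows → EmpID takes values {7, 0} — violation — fails.
(iii) Salary -> Manager: Salary=Q: 2 rows → Manager takes values {714, 727} — violation; Salary=R: 2 rows → Manager takes values {714, 721} — violation; Salary=V: 2 rows → Manager takes values {714, 727} — violation; Salary=O: 3 rows → Manager takes values {717, 727} — violation; Salary=W: 3 rows → Manager takes values {727, 719, 716} — violation — fails.
1 of the 3 dependencies holds.

1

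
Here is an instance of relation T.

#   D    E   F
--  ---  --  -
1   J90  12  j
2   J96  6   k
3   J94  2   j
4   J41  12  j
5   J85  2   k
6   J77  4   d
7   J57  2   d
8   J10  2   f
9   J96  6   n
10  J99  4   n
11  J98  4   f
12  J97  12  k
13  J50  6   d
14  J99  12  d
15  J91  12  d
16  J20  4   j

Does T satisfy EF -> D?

(E=12, F=j): rows 1, 4 → D takes values {J90, J41} — violation
(E=6, F=k): row 2 → D = J96 ✓
(E=2, F=j): row 3 → D = J94 ✓
(E=2, F=k): row 5 → D = J85 ✓
(E=4, F=d): row 6 → D = J77 ✓
(E=2, F=d): row 7 → D = J57 ✓
(E=2, F=f): row 8 → D = J10 ✓
(E=6, F=n): row 9 → D = J96 ✓
(E=4, F=n): row 10 → D = J99 ✓
(E=4, F=f): row 11 → D = J98 ✓
(E=12, F=k): row 12 → D = J97 ✓
(E=6, F=d): row 13 → D = J50 ✓
(E=12, F=d): rows 14, 15 → D takes values {J99, J91} — violation
(E=4, F=j): row 16 → D = J20 ✓
Two rows agree on EF but differ on D, so EF -> D does not hold.

No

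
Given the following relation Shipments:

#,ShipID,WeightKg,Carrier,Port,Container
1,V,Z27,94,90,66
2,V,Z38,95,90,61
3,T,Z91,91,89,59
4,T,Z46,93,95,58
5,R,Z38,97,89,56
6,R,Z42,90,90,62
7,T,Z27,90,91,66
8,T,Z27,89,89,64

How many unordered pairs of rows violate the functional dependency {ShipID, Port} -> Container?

(ShipID=V, Port=90): violating pairs (1,2) — 1 pair.
(ShipID=T, Port=89): violating pairs (3,8) — 1 pair.

2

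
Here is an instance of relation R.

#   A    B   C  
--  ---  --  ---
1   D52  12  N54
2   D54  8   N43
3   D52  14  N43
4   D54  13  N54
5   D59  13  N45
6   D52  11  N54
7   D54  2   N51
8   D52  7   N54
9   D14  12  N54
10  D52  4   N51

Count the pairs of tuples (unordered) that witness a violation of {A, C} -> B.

3

(A=D52, C=N54): violating pairs (1,6), (1,8), (6,8) — 3 pairs.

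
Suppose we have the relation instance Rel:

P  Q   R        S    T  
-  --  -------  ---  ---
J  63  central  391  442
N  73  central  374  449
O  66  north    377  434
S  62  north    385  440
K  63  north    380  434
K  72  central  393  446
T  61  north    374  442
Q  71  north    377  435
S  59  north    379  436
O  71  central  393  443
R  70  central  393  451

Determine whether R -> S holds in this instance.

No

R=central: 5 rows → S takes values {391, 374, 393} — violation
R=north: 6 rows → S takes values {377, 385, 380, 374, 379} — violation
Two rows agree on R but differ on S, so R -> S does not hold.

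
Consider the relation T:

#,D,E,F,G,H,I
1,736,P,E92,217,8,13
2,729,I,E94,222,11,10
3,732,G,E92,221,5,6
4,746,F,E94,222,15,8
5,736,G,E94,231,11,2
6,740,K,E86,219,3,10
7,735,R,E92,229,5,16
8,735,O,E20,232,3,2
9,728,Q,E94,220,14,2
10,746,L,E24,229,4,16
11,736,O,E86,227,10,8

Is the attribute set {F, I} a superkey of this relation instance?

No

Rows 5 and 9 have the same {F, I} value (F=E94, I=2) but are distinct tuples, so {F, I} does not determine every attribute — not a superkey.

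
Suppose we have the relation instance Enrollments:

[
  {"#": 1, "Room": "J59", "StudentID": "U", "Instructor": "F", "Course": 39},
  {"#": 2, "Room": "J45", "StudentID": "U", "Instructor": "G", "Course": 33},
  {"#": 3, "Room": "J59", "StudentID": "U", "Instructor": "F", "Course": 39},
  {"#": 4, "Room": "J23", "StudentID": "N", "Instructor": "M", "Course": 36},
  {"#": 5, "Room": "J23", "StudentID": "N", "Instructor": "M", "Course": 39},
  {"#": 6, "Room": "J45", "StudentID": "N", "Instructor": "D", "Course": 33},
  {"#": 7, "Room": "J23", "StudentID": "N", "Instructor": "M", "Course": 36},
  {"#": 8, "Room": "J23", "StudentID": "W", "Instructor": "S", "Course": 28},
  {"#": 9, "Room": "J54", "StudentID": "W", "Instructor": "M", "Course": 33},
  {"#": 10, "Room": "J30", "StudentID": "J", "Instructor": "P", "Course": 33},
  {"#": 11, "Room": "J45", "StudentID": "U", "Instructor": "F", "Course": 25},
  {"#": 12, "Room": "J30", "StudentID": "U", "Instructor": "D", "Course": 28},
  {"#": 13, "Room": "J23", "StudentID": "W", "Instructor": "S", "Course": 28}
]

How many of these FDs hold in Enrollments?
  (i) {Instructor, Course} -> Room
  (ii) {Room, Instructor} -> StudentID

(i) {Instructor, Course} -> Room: every LHS value maps to a single RHS value — holds.
(ii) {Room, Instructor} -> StudentID: every LHS value maps to a single RHS value — holds.
2 of the 2 dependencies hold.

2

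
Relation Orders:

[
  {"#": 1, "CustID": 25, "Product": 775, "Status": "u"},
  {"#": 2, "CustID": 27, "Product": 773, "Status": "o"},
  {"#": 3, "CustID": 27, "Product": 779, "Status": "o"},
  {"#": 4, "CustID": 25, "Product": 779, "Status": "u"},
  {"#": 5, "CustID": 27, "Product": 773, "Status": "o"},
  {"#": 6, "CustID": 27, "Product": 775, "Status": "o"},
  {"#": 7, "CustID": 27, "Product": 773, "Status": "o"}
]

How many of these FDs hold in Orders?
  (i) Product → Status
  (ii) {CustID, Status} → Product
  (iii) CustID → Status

(i) Product → Status: Product=775: rows 1, 6 → Status takes values {u, o} — violation; Product=779: rows 3, 4 → Status takes values {o, u} — violation — fails.
(ii) {CustID, Status} → Product: (CustID=25, Status=u): rows 1, 4 → Product takes values {775, 779} — violation; (CustID=27, Status=o): rows 2, 3, 5, 6, 7 → Product takes values {773, 779, 775} — violation — fails.
(iii) CustID → Status: every LHS value maps to a single RHS value — holds.
1 of the 3 dependencies holds.

1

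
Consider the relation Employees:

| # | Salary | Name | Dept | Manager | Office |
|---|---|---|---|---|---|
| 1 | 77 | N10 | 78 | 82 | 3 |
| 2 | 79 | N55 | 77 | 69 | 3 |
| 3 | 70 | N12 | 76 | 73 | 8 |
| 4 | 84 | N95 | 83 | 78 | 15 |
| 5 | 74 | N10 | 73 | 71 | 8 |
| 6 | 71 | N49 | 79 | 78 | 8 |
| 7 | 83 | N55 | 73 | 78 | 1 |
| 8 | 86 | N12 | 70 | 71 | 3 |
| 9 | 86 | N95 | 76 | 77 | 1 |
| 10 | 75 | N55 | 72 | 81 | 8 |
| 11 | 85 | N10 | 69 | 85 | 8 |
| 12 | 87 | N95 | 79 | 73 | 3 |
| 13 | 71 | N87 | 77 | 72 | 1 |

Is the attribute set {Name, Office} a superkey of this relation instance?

Rows 5 and 11 have the same {Name, Office} value (Name=N10, Office=8) but are distinct tuples, so {Name, Office} does not determine every attribute — not a superkey.

No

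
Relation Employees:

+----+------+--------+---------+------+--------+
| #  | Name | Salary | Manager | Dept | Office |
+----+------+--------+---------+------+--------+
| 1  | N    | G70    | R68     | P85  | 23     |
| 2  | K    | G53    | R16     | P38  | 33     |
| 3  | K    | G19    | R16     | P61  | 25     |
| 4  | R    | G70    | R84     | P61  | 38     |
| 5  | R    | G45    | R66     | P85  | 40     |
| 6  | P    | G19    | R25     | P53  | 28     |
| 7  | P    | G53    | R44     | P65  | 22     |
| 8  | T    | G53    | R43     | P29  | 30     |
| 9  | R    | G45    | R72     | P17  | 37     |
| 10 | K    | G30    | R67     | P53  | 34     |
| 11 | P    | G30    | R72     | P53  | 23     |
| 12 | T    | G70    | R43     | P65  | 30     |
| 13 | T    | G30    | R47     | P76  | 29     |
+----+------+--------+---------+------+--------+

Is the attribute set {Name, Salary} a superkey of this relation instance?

Rows 5 and 9 have the same {Name, Salary} value (Name=R, Salary=G45) but are distinct tuples, so {Name, Salary} does not determine every attribute — not a superkey.

No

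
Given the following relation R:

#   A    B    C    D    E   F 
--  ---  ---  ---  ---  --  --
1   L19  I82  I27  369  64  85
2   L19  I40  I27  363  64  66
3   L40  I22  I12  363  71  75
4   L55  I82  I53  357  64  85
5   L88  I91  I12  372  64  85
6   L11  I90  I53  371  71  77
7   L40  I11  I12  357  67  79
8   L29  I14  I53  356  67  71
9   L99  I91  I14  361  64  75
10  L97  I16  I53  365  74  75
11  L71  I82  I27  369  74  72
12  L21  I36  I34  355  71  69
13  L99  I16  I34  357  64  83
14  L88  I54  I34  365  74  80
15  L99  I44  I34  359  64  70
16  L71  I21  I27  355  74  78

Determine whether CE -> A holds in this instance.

(C=I27, E=64): rows 1, 2 → A = L19, L19 ✓
(C=I12, E=71): row 3 → A = L40 ✓
(C=I53, E=64): row 4 → A = L55 ✓
(C=I12, E=64): row 5 → A = L88 ✓
(C=I53, E=71): row 6 → A = L11 ✓
(C=I12, E=67): row 7 → A = L40 ✓
(C=I53, E=67): row 8 → A = L29 ✓
(C=I14, E=64): row 9 → A = L99 ✓
(C=I53, E=74): row 10 → A = L97 ✓
(C=I27, E=74): rows 11, 16 → A = L71, L71 ✓
(C=I34, E=71): row 12 → A = L21 ✓
(C=I34, E=64): rows 13, 15 → A = L99, L99 ✓
(C=I34, E=74): row 14 → A = L88 ✓
Every CE value is associated with a single A value, so CE -> A holds.

Yes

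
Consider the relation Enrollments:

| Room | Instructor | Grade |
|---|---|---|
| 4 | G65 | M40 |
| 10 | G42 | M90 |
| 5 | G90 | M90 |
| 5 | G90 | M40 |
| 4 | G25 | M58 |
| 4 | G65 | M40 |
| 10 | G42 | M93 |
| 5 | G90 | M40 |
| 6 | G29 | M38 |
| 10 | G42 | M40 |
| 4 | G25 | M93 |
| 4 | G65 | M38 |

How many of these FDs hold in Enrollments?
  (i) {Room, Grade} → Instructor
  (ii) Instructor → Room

(i) {Room, Grade} → Instructor: every LHS value maps to a single RHS value — holds.
(ii) Instructor → Room: every LHS value maps to a single RHS value — holds.
2 of the 2 dependencies hold.

2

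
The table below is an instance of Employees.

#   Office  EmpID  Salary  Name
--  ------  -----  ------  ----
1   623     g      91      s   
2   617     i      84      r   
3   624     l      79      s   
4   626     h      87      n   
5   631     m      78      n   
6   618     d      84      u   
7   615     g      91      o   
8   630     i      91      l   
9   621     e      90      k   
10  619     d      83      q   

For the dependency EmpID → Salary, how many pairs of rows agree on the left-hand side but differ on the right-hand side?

2

EmpID=g: all 2 rows agree on Salary — 0 pairs.
EmpID=i: violating pairs (2,8) — 1 pair.
EmpID=d: violating pairs (6,10) — 1 pair.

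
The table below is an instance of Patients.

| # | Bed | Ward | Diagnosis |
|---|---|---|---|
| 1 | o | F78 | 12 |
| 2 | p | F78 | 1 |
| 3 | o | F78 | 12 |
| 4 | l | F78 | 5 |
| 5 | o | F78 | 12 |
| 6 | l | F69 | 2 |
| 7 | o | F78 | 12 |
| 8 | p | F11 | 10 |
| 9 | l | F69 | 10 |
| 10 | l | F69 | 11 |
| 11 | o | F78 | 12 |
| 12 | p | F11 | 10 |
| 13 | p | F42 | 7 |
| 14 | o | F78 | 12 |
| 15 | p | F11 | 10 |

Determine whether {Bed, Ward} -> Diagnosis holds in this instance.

No

(Bed=o, Ward=F78): rows 1, 3, 5, 7, 11, 14 → Diagnosis = 12, 12, 12, 12, 12, 12 ✓
(Bed=p, Ward=F78): row 2 → Diagnosis = 1 ✓
(Bed=l, Ward=F78): row 4 → Diagnosis = 5 ✓
(Bed=l, Ward=F69): rows 6, 9, 10 → Diagnosis takes values {2, 10, 11} — violation
(Bed=p, Ward=F11): rows 8, 12, 15 → Diagnosis = 10, 10, 10 ✓
(Bed=p, Ward=F42): row 13 → Diagnosis = 7 ✓
Two rows agree on {Bed, Ward} but differ on Diagnosis, so {Bed, Ward} -> Diagnosis does not hold.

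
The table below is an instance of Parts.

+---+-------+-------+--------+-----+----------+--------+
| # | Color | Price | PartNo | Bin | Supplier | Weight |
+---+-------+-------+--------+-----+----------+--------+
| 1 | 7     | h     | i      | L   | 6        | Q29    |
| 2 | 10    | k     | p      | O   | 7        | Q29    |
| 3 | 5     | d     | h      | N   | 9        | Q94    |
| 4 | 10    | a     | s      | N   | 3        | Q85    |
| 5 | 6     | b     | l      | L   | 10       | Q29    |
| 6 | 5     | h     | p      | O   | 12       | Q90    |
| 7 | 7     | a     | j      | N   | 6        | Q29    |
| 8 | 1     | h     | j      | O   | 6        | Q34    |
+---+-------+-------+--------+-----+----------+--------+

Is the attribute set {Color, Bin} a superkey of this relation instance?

Yes

All 8 rows have distinct {Color, Bin} values, so {Color, Bin} → (all attributes) holds and {Color, Bin} is a superkey.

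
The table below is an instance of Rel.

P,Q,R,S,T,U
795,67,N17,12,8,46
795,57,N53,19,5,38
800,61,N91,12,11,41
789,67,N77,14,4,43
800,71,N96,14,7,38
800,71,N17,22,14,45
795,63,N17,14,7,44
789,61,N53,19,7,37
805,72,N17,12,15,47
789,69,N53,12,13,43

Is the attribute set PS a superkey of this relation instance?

Yes

All 10 rows have distinct PS values, so PS → (all attributes) holds and PS is a superkey.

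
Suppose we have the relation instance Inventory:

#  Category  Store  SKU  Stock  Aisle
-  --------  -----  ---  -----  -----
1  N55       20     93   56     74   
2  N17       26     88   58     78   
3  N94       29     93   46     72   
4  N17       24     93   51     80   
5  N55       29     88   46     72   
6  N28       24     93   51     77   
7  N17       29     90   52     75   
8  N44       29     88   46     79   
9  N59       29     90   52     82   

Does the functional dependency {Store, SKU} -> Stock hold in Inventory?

(Store=20, SKU=93): row 1 → Stock = 56 ✓
(Store=26, SKU=88): row 2 → Stock = 58 ✓
(Store=29, SKU=93): row 3 → Stock = 46 ✓
(Store=24, SKU=93): rows 4, 6 → Stock = 51, 51 ✓
(Store=29, SKU=88): rows 5, 8 → Stock = 46, 46 ✓
(Store=29, SKU=90): rows 7, 9 → Stock = 52, 52 ✓
Every {Store, SKU} value is associated with a single Stock value, so {Store, SKU} -> Stock holds.

Yes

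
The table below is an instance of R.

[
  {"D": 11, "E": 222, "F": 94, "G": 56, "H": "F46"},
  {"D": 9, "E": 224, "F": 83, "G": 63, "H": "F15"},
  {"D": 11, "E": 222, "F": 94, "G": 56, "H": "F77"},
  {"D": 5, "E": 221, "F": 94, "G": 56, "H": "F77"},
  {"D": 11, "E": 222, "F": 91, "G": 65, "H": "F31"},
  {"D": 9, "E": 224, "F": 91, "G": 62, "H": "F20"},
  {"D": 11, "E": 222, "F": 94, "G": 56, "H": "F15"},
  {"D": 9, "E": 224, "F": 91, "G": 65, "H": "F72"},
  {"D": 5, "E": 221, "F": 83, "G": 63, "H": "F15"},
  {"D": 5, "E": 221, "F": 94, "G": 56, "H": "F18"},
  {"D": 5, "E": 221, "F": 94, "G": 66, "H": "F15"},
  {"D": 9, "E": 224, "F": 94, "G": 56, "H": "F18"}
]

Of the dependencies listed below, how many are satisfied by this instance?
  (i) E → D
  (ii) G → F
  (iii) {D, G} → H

2

(i) E → D: every LHS value maps to a single RHS value — holds.
(ii) G → F: every LHS value maps to a single RHS value — holds.
(iii) {D, G} → H: (D=11, G=56): 3 rows → H takes values {F46, F77, F15} — violation; (D=5, G=56): 2 rows → H takes values {F77, F18} — violation — fails.
2 of the 3 dependencies hold.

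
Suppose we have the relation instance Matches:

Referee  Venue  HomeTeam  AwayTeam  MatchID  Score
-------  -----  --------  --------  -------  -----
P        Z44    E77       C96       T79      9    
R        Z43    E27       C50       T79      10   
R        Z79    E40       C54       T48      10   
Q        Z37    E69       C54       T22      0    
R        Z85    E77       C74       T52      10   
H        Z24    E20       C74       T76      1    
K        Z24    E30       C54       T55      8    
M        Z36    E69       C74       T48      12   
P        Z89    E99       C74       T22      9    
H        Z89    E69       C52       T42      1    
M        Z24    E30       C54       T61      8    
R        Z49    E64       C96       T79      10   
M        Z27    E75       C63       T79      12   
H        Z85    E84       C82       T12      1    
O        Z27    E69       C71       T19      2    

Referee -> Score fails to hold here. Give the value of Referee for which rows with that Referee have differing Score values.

M

Referee=P: 2 rows → Score = 9, 9 ✓
Referee=R: 4 rows → Score = 10, 10, 10, 10 ✓
Referee=Q: 1 row → Score = 0 ✓
Referee=H: 3 rows → Score = 1, 1, 1 ✓
Referee=K: 1 row → Score = 8 ✓
Referee=M: 3 rows → Score takes values {12, 8} — violation
Referee=O: 1 row → Score = 2 ✓
The only Referee value with inconsistent Score is Referee=M.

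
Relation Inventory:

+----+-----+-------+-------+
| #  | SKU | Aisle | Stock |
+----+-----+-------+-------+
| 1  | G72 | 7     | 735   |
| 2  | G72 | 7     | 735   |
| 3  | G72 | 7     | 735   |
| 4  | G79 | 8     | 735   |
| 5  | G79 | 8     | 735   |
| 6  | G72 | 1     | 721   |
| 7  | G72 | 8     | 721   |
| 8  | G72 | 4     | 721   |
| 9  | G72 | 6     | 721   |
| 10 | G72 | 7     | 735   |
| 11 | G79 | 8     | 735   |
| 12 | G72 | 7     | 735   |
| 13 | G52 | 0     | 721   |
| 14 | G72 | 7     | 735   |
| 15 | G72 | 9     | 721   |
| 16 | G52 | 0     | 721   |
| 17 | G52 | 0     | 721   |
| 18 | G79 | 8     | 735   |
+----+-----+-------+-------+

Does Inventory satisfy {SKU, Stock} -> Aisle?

No

(SKU=G72, Stock=735): rows 1, 2, 3, 10, 12, 14 → Aisle = 7, 7, 7, 7, 7, 7 ✓
(SKU=G79, Stock=735): rows 4, 5, 11, 18 → Aisle = 8, 8, 8, 8 ✓
(SKU=G72, Stock=721): rows 6, 7, 8, 9, 15 → Aisle takes values {1, 8, 4, 6, 9} — violation
(SKU=G52, Stock=721): rows 13, 16, 17 → Aisle = 0, 0, 0 ✓
Two rows agree on {SKU, Stock} but differ on Aisle, so {SKU, Stock} -> Aisle does not hold.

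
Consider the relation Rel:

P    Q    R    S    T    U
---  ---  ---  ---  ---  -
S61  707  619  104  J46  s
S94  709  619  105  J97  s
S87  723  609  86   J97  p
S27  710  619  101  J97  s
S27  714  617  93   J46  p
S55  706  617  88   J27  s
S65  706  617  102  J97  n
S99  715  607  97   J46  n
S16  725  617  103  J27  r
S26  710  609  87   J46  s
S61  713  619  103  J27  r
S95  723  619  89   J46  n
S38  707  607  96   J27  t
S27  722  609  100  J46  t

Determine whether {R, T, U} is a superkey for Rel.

Two distinct rows share (R=619, T=J97, U=s), so {R, T, U} does not determine every attribute — not a superkey.

No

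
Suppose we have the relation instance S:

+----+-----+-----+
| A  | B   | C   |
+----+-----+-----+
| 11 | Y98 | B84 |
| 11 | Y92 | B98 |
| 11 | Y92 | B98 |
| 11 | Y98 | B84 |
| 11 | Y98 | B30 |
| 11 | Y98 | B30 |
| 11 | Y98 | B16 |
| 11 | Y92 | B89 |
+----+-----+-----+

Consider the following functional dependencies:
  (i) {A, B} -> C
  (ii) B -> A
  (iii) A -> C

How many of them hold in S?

(i) {A, B} -> C: (A=11, B=Y98): 5 rows → C takes values {B84, B30, B16} — violation; (A=11, B=Y92): 3 rows → C takes values {B98, B89} — violation — fails.
(ii) B -> A: every LHS value maps to a single RHS value — holds.
(iii) A -> C: A=11: 8 rows → C takes values {B84, B98, B30, B16, B89} — violation — fails.
1 of the 3 dependencies holds.

1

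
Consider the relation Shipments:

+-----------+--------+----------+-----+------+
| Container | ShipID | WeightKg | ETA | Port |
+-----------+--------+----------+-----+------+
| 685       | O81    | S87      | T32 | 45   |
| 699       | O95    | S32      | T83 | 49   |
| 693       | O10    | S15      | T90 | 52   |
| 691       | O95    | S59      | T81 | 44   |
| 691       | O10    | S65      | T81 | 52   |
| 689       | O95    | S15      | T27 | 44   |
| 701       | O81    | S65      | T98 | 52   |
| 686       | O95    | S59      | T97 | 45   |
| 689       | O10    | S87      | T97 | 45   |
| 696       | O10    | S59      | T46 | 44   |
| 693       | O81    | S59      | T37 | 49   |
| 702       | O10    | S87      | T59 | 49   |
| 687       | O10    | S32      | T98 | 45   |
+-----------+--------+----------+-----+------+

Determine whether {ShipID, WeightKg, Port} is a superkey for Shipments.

All 13 rows have distinct {ShipID, WeightKg, Port} values, so {ShipID, WeightKg, Port} → (all attributes) holds and {ShipID, WeightKg, Port} is a superkey.

Yes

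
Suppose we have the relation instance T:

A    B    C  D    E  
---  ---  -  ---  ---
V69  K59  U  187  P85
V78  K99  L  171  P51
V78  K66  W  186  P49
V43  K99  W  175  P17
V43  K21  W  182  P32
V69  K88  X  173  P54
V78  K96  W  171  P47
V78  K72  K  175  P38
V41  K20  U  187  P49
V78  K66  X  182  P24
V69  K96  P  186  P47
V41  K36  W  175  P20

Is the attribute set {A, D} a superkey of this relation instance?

No

Two distinct rows share (A=V78, D=171), so {A, D} does not determine every attribute — not a superkey.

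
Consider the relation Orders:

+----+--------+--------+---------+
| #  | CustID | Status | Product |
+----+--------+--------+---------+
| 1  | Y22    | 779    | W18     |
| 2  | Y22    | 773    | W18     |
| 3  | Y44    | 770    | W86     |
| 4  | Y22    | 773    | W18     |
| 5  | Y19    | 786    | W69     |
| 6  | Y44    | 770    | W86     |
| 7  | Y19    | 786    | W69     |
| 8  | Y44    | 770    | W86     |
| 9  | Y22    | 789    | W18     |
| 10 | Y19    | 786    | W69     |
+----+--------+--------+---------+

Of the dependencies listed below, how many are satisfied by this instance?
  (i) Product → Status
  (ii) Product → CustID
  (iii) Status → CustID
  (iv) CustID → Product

3

(i) Product → Status: Product=W18: rows 1, 2, 4, 9 → Status takes values {779, 773, 789} — violation — fails.
(ii) Product → CustID: every LHS value maps to a single RHS value — holds.
(iii) Status → CustID: every LHS value maps to a single RHS value — holds.
(iv) CustID → Product: every LHS value maps to a single RHS value — holds.
3 of the 4 dependencies hold.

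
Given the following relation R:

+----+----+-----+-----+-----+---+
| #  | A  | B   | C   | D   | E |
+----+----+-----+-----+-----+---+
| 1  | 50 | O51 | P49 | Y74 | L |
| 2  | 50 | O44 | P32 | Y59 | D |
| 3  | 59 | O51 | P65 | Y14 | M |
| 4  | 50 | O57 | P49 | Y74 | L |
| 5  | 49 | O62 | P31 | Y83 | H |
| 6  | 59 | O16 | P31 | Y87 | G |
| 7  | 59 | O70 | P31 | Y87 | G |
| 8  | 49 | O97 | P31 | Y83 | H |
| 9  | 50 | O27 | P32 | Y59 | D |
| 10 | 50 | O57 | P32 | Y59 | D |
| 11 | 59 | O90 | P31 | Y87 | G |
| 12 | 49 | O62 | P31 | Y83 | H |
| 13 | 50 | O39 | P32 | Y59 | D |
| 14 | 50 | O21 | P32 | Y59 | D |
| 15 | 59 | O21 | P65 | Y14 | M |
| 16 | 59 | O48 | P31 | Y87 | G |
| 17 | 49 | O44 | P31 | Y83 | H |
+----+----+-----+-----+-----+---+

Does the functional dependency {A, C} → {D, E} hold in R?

Yes

(A=50, C=P49): rows 1, 4 → {D,E} = (Y74, L), (Y74, L) ✓
(A=50, C=P32): rows 2, 9, 10, 13, 14 → {D,E} = (Y59, D), (Y59, D), (Y59, D), (Y59, D), (Y59, D) ✓
(A=59, C=P65): rows 3, 15 → {D,E} = (Y14, M), (Y14, M) ✓
(A=49, C=P31): rows 5, 8, 12, 17 → {D,E} = (Y83, H), (Y83, H), (Y83, H), (Y83, H) ✓
(A=59, C=P31): rows 6, 7, 11, 16 → {D,E} = (Y87, G), (Y87, G), (Y87, G), (Y87, G) ✓
Every {A, C} value is associated with a single {D, E} value, so {A, C} → {D, E} holds.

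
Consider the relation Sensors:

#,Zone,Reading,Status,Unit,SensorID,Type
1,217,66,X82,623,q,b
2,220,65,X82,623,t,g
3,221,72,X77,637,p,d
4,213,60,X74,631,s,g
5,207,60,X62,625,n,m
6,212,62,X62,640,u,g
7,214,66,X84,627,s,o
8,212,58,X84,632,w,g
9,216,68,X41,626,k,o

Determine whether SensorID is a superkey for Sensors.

No

Rows 4 and 7 have the same SensorID value SensorID=s but are distinct tuples, so SensorID does not determine every attribute — not a superkey.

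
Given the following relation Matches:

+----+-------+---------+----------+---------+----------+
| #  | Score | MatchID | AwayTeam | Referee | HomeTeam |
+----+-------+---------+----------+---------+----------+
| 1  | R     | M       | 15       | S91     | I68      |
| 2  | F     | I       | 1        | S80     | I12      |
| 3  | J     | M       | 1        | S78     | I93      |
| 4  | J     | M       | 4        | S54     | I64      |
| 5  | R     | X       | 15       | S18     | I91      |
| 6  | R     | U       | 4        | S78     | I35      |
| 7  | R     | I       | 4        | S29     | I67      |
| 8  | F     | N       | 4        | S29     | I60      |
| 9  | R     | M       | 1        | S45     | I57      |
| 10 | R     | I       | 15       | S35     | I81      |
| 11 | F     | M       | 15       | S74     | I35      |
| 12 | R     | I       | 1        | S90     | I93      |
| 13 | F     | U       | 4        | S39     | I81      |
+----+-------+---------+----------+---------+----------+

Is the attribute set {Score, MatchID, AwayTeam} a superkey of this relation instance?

Yes

All 13 rows have distinct {Score, MatchID, AwayTeam} values, so {Score, MatchID, AwayTeam} → (all attributes) holds and {Score, MatchID, AwayTeam} is a superkey.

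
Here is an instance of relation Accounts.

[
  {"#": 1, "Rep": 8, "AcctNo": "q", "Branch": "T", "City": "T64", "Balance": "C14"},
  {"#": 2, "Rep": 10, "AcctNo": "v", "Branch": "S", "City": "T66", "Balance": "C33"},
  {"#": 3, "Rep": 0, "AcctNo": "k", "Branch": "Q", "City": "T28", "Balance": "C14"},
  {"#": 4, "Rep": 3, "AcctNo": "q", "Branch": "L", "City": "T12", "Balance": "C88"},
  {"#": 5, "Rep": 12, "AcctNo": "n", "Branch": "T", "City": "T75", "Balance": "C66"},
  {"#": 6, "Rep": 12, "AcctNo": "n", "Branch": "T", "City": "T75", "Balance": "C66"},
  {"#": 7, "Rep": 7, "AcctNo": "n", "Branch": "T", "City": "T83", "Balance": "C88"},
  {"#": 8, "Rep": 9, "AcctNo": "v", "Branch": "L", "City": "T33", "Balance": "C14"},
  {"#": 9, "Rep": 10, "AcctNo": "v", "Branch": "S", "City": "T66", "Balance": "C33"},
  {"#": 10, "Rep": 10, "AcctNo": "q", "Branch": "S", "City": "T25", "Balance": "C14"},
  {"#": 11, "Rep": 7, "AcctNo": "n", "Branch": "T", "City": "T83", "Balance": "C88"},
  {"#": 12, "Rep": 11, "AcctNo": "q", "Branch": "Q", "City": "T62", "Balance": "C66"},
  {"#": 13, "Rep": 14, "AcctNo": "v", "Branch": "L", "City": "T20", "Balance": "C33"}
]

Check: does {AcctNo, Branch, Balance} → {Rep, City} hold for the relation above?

(AcctNo=q, Branch=T, Balance=C14): row 1 → {Rep,City} = (8, T64) ✓
(AcctNo=v, Branch=S, Balance=C33): rows 2, 9 → {Rep,City} = (10, T66), (10, T66) ✓
(AcctNo=k, Branch=Q, Balance=C14): row 3 → {Rep,City} = (0, T28) ✓
(AcctNo=q, Branch=L, Balance=C88): row 4 → {Rep,City} = (3, T12) ✓
(AcctNo=n, Branch=T, Balance=C66): rows 5, 6 → {Rep,City} = (12, T75), (12, T75) ✓
(AcctNo=n, Branch=T, Balance=C88): rows 7, 11 → {Rep,City} = (7, T83), (7, T83) ✓
(AcctNo=v, Branch=L, Balance=C14): row 8 → {Rep,City} = (9, T33) ✓
(AcctNo=q, Branch=S, Balance=C14): row 10 → {Rep,City} = (10, T25) ✓
(AcctNo=q, Branch=Q, Balance=C66): row 12 → {Rep,City} = (11, T62) ✓
(AcctNo=v, Branch=L, Balance=C33): row 13 → {Rep,City} = (14, T20) ✓
Every {AcctNo, Branch, Balance} value is associated with a single {Rep, City} value, so {AcctNo, Branch, Balance} → {Rep, City} holds.

Yes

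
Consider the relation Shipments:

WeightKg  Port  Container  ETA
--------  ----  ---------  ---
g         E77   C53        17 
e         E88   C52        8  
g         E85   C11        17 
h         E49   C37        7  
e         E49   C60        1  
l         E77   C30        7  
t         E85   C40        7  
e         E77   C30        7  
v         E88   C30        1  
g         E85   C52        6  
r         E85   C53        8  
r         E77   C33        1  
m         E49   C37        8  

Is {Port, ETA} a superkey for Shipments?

Two distinct rows share (Port=E77, ETA=7), so {Port, ETA} does not determine every attribute — not a superkey.

No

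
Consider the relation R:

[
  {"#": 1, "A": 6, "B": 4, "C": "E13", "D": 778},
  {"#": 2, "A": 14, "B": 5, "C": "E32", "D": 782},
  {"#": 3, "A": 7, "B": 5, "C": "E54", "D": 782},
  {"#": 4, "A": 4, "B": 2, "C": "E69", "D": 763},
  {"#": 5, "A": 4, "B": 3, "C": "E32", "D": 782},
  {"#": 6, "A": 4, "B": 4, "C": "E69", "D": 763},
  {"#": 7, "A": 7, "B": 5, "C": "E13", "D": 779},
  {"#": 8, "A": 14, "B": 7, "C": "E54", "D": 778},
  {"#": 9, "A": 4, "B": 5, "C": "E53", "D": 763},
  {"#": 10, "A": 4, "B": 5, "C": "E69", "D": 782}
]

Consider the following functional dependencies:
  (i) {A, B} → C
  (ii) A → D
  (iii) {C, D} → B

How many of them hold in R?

0

(i) {A, B} → C: (A=7, B=5): rows 3, 7 → C takes values {E54, E13} — violation; (A=4, B=5): rows 9, 10 → C takes values {E53, E69} — violation — fails.
(ii) A → D: A=14: rows 2, 8 → D takes values {782, 778} — violation; A=7: rows 3, 7 → D takes values {782, 779} — violation; A=4: rows 4, 5, 6, 9, 10 → D takes values {763, 782} — violation — fails.
(iii) {C, D} → B: (C=E32, D=782): rows 2, 5 → B takes values {5, 3} — violation; (C=E69, D=763): rows 4, 6 → B takes values {2, 4} — violation — fails.
None of the 3 dependencies hold.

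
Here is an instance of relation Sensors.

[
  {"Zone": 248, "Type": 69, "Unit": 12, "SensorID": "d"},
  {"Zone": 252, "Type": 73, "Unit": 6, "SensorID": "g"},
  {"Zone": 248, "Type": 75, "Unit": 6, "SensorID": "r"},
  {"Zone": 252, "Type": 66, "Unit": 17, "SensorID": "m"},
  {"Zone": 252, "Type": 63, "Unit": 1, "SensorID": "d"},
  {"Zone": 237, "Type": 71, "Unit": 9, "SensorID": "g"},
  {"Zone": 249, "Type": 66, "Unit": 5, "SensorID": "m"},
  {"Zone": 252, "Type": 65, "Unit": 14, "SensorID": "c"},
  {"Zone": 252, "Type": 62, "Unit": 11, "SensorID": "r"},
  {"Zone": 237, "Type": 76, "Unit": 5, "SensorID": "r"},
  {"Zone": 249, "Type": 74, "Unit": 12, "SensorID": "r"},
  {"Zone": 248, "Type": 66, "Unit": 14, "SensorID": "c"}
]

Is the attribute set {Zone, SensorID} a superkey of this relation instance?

Yes

All 12 rows have distinct {Zone, SensorID} values, so {Zone, SensorID} → (all attributes) holds and {Zone, SensorID} is a superkey.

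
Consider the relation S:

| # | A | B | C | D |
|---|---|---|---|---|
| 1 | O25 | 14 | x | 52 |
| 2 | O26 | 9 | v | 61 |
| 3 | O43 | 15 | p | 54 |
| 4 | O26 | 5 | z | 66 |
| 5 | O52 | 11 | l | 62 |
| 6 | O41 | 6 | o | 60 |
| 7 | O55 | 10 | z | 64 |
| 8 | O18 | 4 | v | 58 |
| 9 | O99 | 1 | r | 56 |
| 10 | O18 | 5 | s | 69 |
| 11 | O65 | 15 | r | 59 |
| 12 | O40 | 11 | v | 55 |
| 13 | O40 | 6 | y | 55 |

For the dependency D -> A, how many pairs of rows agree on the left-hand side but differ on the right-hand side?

D=55: all 2 rows agree on A — 0 pairs.

0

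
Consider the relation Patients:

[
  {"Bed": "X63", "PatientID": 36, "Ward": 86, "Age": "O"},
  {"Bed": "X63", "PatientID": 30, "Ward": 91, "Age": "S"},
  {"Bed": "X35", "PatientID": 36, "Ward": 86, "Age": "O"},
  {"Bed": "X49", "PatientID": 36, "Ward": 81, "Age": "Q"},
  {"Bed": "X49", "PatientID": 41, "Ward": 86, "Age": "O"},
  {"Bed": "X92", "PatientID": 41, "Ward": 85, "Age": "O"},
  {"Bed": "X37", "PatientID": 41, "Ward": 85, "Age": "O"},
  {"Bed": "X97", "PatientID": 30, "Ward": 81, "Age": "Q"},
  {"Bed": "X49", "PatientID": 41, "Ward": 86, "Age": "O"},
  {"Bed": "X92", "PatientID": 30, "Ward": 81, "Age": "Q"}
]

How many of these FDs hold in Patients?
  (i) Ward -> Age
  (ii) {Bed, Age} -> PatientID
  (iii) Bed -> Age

(i) Ward -> Age: every LHS value maps to a single RHS value — holds.
(ii) {Bed, Age} -> PatientID: every LHS value maps to a single RHS value — holds.
(iii) Bed -> Age: Bed=X63: 2 rows → Age takes values {O, S} — violation; Bed=X49: 3 rows → Age takes values {Q, O} — violation; Bed=X92: 2 rows → Age takes values {O, Q} — violation — fails.
2 of the 3 dependencies hold.

2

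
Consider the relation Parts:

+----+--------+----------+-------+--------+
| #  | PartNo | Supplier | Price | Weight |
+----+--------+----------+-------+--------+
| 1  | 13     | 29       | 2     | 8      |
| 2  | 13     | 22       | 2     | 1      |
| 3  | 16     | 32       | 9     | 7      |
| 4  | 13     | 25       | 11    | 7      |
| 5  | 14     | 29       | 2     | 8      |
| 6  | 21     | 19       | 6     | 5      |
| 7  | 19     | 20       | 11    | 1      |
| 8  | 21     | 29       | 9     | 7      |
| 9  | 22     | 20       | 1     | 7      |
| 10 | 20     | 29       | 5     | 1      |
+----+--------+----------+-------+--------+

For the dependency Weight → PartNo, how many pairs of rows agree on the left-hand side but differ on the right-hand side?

10

Weight=8: violating pairs (1,5) — 1 pair.
Weight=1: violating pairs (2,7), (2,10), (7,10) — 3 pairs.
Weight=7: violating pairs (3,4), (3,8), (3,9), (4,8), (4,9), (8,9) — 6 pairs.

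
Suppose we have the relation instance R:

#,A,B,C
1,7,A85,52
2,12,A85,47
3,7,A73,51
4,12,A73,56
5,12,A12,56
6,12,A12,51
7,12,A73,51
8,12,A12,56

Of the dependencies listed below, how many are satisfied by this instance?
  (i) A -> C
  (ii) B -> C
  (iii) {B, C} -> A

0

(i) A -> C: A=7: rows 1, 3 → C takes values {52, 51} — violation; A=12: rows 2, 4, 5, 6, 7, 8 → C takes values {47, 56, 51} — violation — fails.
(ii) B -> C: B=A85: rows 1, 2 → C takes values {52, 47} — violation; B=A73: rows 3, 4, 7 → C takes values {51, 56} — violation; B=A12: rows 5, 6, 8 → C takes values {56, 51} — violation — fails.
(iii) {B, C} -> A: (B=A73, C=51): rows 3, 7 → A takes values {7, 12} — violation — fails.
None of the 3 dependencies hold.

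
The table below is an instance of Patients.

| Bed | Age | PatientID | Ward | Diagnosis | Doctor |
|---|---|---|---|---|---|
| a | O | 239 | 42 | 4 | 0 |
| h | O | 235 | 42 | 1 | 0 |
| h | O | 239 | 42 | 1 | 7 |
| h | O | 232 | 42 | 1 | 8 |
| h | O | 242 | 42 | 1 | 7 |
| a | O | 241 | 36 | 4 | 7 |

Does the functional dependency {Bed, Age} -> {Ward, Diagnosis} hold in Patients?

No

(Bed=a, Age=O): 2 rows → {Ward,Diagnosis} takes values {(42, 4), (36, 4)} — violation
(Bed=h, Age=O): 4 rows → {Ward,Diagnosis} = (42, 1), (42, 1), (42, 1), (42, 1) ✓
Two rows agree on {Bed, Age} but differ on {Ward, Diagnosis}, so {Bed, Age} -> {Ward, Diagnosis} does not hold.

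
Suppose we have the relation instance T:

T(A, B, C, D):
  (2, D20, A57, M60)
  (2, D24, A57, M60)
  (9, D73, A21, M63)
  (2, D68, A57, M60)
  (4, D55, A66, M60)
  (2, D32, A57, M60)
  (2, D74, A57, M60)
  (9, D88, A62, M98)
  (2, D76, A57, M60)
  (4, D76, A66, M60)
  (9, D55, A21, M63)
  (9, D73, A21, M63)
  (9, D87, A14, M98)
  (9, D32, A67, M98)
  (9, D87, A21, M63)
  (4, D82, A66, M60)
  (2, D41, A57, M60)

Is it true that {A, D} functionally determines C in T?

(A=2, D=M60): 7 rows → C = A57, A57, A57, A57, A57, A57, A57 ✓
(A=9, D=M63): 4 rows → C = A21, A21, A21, A21 ✓
(A=4, D=M60): 3 rows → C = A66, A66, A66 ✓
(A=9, D=M98): 3 rows → C takes values {A62, A14, A67} — violation
Two rows agree on {A, D} but differ on C, so {A, D} → C does not hold.

No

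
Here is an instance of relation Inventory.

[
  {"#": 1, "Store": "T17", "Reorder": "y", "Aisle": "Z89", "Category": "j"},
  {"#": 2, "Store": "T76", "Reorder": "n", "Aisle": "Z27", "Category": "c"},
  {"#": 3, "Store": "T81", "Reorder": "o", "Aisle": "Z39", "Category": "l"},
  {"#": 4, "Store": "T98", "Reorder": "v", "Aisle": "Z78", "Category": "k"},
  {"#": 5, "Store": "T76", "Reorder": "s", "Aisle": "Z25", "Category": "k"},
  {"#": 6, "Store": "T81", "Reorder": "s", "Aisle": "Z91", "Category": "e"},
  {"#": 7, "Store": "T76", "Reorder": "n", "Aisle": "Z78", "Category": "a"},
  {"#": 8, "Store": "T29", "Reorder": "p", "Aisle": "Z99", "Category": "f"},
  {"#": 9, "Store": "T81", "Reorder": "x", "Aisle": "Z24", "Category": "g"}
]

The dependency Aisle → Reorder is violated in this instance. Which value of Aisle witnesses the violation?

Z78

Aisle=Z89: row 1 → Reorder = y ✓
Aisle=Z27: row 2 → Reorder = n ✓
Aisle=Z39: row 3 → Reorder = o ✓
Aisle=Z78: rows 4, 7 → Reorder takes values {v, n} — violation
Aisle=Z25: row 5 → Reorder = s ✓
Aisle=Z91: row 6 → Reorder = s ✓
Aisle=Z99: row 8 → Reorder = p ✓
Aisle=Z24: row 9 → Reorder = x ✓
The only Aisle value with inconsistent Reorder is Aisle=Z78.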